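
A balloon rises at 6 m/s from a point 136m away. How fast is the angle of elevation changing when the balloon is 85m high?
0.031725 rad/s

tan(θ) = y/136
sec²(θ) · dθ/dt = (1/136) · dy/dt
dθ/dt = cos²(θ)/136 · 6 = 136/(136² + 85²) · 6
dθ/dt = 0.031725 rad/s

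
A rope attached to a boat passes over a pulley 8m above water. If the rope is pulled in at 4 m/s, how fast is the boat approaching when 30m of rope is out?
60√209/209 ≈ 4.15 m/s

rope² = x² + 8²
x = √(30² - 8²) = 2√209
dx/dt = (rope/x) · d(rope)/dt = (30/(2√209)) · (-4) = -60√209/209 m/s
The boat approaches at 60√209/209 ≈ 4.15 m/s.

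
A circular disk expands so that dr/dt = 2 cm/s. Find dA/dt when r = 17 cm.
68π cm²/s

A = πr²
dA/dt = 2πr · dr/dt = 2π(17)(2) = 68π cm²/s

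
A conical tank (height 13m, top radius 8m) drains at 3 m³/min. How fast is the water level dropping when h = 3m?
169/(192π) ≈ 0.2802 m/min

r/h = 8/13, so r = (8/13)h
V = (1/3)πr²h = (1/3)π((8/13)h)²h = (64/507)πh³
dV/dh = (64/169)πh²
dh/dt = (dV/dt)/(dV/dh) = -3/((64/169)π·3²) = -169/(192π) m/min
The level is dropping at 169/(192π) ≈ 0.2802 m/min.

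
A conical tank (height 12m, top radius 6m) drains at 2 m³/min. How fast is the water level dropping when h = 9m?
8/(81π) ≈ 0.03144 m/min

r/h = 6/12, so r = (1/2)h
V = (1/3)πr²h = (1/3)π((1/2)h)²h = (1/12)πh³
dV/dh = (1/4)πh²
dh/dt = (dV/dt)/(dV/dh) = -2/((1/4)π·9²) = -8/(81π) m/min
The level is dropping at 8/(81π) ≈ 0.03144 m/min.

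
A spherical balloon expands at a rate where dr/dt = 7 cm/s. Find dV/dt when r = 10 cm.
2800π cm³/s

V = (4/3)πr³
dV/dt = dV/dr · dr/dt = 4πr² · 7
At r = 10: dV/dt = 2800π cm³/s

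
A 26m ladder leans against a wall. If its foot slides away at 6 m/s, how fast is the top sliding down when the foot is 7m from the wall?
14√627/209 ≈ 1.677 m/s

x² + y² = 26²
2x·dx/dt + 2y·dy/dt = 0
dy/dt = -x/y · dx/dt = -7/√627 · 6 = -14√627/209 m/s
The top is descending at 14√627/209 ≈ 1.677 m/s.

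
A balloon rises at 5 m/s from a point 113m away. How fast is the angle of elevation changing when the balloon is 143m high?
0.017009 rad/s

tan(θ) = y/113
sec²(θ) · dθ/dt = (1/113) · dy/dt
dθ/dt = cos²(θ)/113 · 5 = 113/(113² + 143²) · 5
dθ/dt = 0.017009 rad/s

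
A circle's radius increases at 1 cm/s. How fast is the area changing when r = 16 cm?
32π cm²/s

A = πr²
dA/dt = 2πr · dr/dt = 2π(16)(1) = 32π cm²/s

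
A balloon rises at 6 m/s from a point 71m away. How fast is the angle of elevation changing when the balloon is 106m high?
0.026172 rad/s

tan(θ) = y/71
sec²(θ) · dθ/dt = (1/71) · dy/dt
dθ/dt = cos²(θ)/71 · 6 = 71/(71² + 106²) · 6
dθ/dt = 0.026172 rad/s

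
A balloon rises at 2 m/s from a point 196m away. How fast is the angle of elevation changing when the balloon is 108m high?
0.007827 rad/s

tan(θ) = y/196
sec²(θ) · dθ/dt = (1/196) · dy/dt
dθ/dt = cos²(θ)/196 · 2 = 196/(196² + 108²) · 2
dθ/dt = 0.007827 rad/s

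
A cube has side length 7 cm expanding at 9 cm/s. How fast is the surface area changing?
756 cm²/s

A = 6s²
dA/dt = 12s · ds/dt = 12·7·9 = 756 cm²/s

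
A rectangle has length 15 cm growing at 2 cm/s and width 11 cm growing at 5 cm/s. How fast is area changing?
97 cm²/s

A = lw
dA/dt = w·dl/dt + l·dw/dt = 11·2 + 15·5 = 97 cm²/s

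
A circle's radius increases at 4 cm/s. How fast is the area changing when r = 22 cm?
176π cm²/s

A = πr²
dA/dt = 2πr · dr/dt = 2π(22)(4) = 176π cm²/s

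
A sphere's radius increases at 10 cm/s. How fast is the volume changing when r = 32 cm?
40960π cm³/s

V = (4/3)πr³
dV/dt = dV/dr · dr/dt = 4πr² · 10
At r = 32: dV/dt = 40960π cm³/s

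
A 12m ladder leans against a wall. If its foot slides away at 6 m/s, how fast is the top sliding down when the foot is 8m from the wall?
12√5/5 ≈ 5.367 m/s

x² + y² = 12²
2x·dx/dt + 2y·dy/dt = 0
dy/dt = -x/y · dx/dt = -8/(4√5) · 6 = -12√5/5 m/s
The top is descending at 12√5/5 ≈ 5.367 m/s.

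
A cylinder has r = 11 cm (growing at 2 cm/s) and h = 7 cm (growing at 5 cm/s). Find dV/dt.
913π cm³/s

V = πr²h
dV/dt = 2πrh·dr/dt + πr²·dh/dt
= 2π(11)(7)(2) + π(11)²(5)
= 913π cm³/s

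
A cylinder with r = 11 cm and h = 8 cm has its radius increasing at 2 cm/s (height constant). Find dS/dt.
120π cm²/s

S = 2πrh + 2πr² (lateral + bases)
dS/dt = (2πh + 4πr)·dr/dt = (2π·8 + 4π·11)·2
= 120π cm²/s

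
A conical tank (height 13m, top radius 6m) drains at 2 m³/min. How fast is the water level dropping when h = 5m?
169/(450π) ≈ 0.1195 m/min

r/h = 6/13, so r = (6/13)h
V = (1/3)πr²h = (1/3)π((6/13)h)²h = (12/169)πh³
dV/dh = (36/169)πh²
dh/dt = (dV/dt)/(dV/dh) = -2/((36/169)π·5²) = -169/(450π) m/min
The level is dropping at 169/(450π) ≈ 0.1195 m/min.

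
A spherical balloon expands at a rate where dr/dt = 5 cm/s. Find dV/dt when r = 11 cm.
2420π cm³/s

V = (4/3)πr³
dV/dt = dV/dr · dr/dt = 4πr² · 5
At r = 11: dV/dt = 2420π cm³/s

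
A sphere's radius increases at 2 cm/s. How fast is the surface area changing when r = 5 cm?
80π cm²/s

S = 4πr²
dS/dt = dS/dr · dr/dt = 8πr · 2
At r = 5: dS/dt = 80π cm²/s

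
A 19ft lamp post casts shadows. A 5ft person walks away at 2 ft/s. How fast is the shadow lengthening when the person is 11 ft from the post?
5/7 ft/s

By similar triangles: 19/(x+s) = 5/s
Solving: s = 5x/14
ds/dt = 5/14 · dx/dt = 5/14 · 2 = 5/7 ft/s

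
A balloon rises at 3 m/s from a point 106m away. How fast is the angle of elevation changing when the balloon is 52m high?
0.022812 rad/s

tan(θ) = y/106
sec²(θ) · dθ/dt = (1/106) · dy/dt
dθ/dt = cos²(θ)/106 · 3 = 106/(106² + 52²) · 3
dθ/dt = 0.022812 rad/s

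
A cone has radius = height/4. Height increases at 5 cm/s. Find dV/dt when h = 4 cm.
5π cm³/s

V = (1/3)π(h/4)²h = πh³/48
dV/dt = πh²/16 · 5
At h = 4: dV/dt = 5π cm³/s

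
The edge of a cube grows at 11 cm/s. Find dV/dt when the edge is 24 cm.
19008 cm³/s

V = s³
dV/dt = 3s² · ds/dt = 3·24²·11 = 19008 cm³/s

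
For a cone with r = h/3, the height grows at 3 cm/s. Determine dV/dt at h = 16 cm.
256π/3 cm³/s

V = (1/3)π(h/3)²h = πh³/27
dV/dt = πh²/9 · 3
At h = 16: dV/dt = 256π/3 cm³/s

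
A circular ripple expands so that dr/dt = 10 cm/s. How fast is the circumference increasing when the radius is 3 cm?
20π cm/s

C = 2πr
dC/dt = 2π · dr/dt = 2π · 10 = 20π cm/s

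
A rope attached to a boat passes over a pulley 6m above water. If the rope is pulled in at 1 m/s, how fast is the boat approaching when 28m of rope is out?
14√187/187 ≈ 1.024 m/s

rope² = x² + 6²
x = √(28² - 6²) = 2√187
dx/dt = (rope/x) · d(rope)/dt = (28/(2√187)) · (-1) = -14√187/187 m/s
The boat approaches at 14√187/187 ≈ 1.024 m/s.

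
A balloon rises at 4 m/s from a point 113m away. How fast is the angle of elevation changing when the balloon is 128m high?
0.015504 rad/s

tan(θ) = y/113
sec²(θ) · dθ/dt = (1/113) · dy/dt
dθ/dt = cos²(θ)/113 · 4 = 113/(113² + 128²) · 4
dθ/dt = 0.015504 rad/s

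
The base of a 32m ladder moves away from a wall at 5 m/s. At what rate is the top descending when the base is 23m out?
23√55/33 ≈ 5.169 m/s

x² + y² = 32²
2x·dx/dt + 2y·dy/dt = 0
dy/dt = -x/y · dx/dt = -23/(3√55) · 5 = -23√55/33 m/s
The top is descending at 23√55/33 ≈ 5.169 m/s.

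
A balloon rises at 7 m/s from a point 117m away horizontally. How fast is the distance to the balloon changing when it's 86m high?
602√21085/21085 ≈ 4.146 m/s

z² = 117² + y²
z = √(117² + 86²) = √21085
dz/dt = y/z · dy/dt = 86/√21085 · 7 = 602√21085/21085 ≈ 4.146 m/s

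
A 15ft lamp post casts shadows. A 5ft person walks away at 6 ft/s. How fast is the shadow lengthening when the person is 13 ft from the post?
3 ft/s

By similar triangles: 15/(x+s) = 5/s
Solving: s = 5x/10
ds/dt = 5/10 · dx/dt = 1/2 · 6 = 3 ft/s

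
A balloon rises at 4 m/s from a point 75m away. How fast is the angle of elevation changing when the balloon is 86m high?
0.02304 rad/s

tan(θ) = y/75
sec²(θ) · dθ/dt = (1/75) · dy/dt
dθ/dt = cos²(θ)/75 · 4 = 75/(75² + 86²) · 4
dθ/dt = 0.02304 rad/s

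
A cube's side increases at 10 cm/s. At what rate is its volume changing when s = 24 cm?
17280 cm³/s

V = s³
dV/dt = 3s² · ds/dt = 3·24²·10 = 17280 cm³/s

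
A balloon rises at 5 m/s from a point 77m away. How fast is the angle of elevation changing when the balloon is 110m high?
0.021354 rad/s

tan(θ) = y/77
sec²(θ) · dθ/dt = (1/77) · dy/dt
dθ/dt = cos²(θ)/77 · 5 = 77/(77² + 110²) · 5
dθ/dt = 0.021354 rad/s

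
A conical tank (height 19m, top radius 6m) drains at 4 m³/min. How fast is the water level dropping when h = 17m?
361/(2601π) ≈ 0.04418 m/min

r/h = 6/19, so r = (6/19)h
V = (1/3)πr²h = (1/3)π((6/19)h)²h = (12/361)πh³
dV/dh = (36/361)πh²
dh/dt = (dV/dt)/(dV/dh) = -4/((36/361)π·17²) = -361/(2601π) m/min
The level is dropping at 361/(2601π) ≈ 0.04418 m/min.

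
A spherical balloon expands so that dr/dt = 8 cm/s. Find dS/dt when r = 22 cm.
1408π cm²/s

S = 4πr²
dS/dt = dS/dr · dr/dt = 8πr · 8
At r = 22: dS/dt = 1408π cm²/s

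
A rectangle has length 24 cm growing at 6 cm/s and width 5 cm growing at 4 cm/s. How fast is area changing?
126 cm²/s

A = lw
dA/dt = w·dl/dt + l·dw/dt = 5·6 + 24·4 = 126 cm²/s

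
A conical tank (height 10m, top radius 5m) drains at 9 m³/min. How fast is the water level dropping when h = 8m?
9/(16π) ≈ 0.179 m/min

r/h = 5/10, so r = (1/2)h
V = (1/3)πr²h = (1/3)π((1/2)h)²h = (1/12)πh³
dV/dh = (1/4)πh²
dh/dt = (dV/dt)/(dV/dh) = -9/((1/4)π·8²) = -9/(16π) m/min
The level is dropping at 9/(16π) ≈ 0.179 m/min.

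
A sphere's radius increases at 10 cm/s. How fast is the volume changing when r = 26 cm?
27040π cm³/s

V = (4/3)πr³
dV/dt = dV/dr · dr/dt = 4πr² · 10
At r = 26: dV/dt = 27040π cm³/s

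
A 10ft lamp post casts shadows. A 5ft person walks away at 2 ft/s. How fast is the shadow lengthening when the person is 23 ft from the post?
2 ft/s

By similar triangles: 10/(x+s) = 5/s
Solving: s = 5x/5
ds/dt = 5/5 · dx/dt = 1 · 2 = 2 ft/s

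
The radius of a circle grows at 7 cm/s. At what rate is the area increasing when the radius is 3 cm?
42π cm²/s

A = πr²
dA/dt = 2πr · dr/dt = 2π(3)(7) = 42π cm²/s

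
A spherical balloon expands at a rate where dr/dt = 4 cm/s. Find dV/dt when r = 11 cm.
1936π cm³/s

V = (4/3)πr³
dV/dt = dV/dr · dr/dt = 4πr² · 4
At r = 11: dV/dt = 1936π cm³/s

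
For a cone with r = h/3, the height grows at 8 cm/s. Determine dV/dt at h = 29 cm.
6728π/9 cm³/s

V = (1/3)π(h/3)²h = πh³/27
dV/dt = πh²/9 · 8
At h = 29: dV/dt = 6728π/9 cm³/s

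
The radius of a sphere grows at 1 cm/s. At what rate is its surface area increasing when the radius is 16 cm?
128π cm²/s

S = 4πr²
dS/dt = dS/dr · dr/dt = 8πr · 1
At r = 16: dS/dt = 128π cm²/s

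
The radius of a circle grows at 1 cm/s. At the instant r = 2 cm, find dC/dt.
2π cm/s

C = 2πr
dC/dt = 2π · dr/dt = 2π · 1 = 2π cm/s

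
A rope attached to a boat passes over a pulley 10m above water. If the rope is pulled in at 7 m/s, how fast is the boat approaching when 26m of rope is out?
91/12 ≈ 7.583 m/s

rope² = x² + 10²
x = √(26² - 10²) = 24
dx/dt = (rope/x) · d(rope)/dt = (26/24) · (-7) = -91/12 m/s
The boat approaches at 91/12 ≈ 7.583 m/s.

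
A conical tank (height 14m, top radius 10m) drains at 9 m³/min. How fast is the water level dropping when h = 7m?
9/(25π) ≈ 0.1146 m/min

r/h = 10/14, so r = (5/7)h
V = (1/3)πr²h = (1/3)π((5/7)h)²h = (25/147)πh³
dV/dh = (25/49)πh²
dh/dt = (dV/dt)/(dV/dh) = -9/((25/49)π·7²) = -9/(25π) m/min
The level is dropping at 9/(25π) ≈ 0.1146 m/min.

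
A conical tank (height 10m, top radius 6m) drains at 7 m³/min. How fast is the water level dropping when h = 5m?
7/(9π) ≈ 0.2476 m/min

r/h = 6/10, so r = (3/5)h
V = (1/3)πr²h = (1/3)π((3/5)h)²h = (3/25)πh³
dV/dh = (9/25)πh²
dh/dt = (dV/dt)/(dV/dh) = -7/((9/25)π·5²) = -7/(9π) m/min
The level is dropping at 7/(9π) ≈ 0.2476 m/min.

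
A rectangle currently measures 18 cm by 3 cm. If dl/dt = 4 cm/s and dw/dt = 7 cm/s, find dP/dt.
22 cm/s

P = 2(l + w)
dP/dt = 2(dl/dt + dw/dt) = 2(4 + 7) = 22 cm/s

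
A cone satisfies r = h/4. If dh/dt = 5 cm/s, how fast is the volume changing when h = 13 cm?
845π/16 cm³/s

V = (1/3)π(h/4)²h = πh³/48
dV/dt = πh²/16 · 5
At h = 13: dV/dt = 845π/16 cm³/s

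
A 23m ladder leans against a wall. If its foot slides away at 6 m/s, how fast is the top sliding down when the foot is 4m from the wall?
8√57/57 ≈ 1.06 m/s

x² + y² = 23²
2x·dx/dt + 2y·dy/dt = 0
dy/dt = -x/y · dx/dt = -4/(3√57) · 6 = -8√57/57 m/s
The top is descending at 8√57/57 ≈ 1.06 m/s.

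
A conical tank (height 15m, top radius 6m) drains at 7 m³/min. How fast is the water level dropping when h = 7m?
25/(28π) ≈ 0.2842 m/min

r/h = 6/15, so r = (2/5)h
V = (1/3)πr²h = (1/3)π((2/5)h)²h = (4/75)πh³
dV/dh = (4/25)πh²
dh/dt = (dV/dt)/(dV/dh) = -7/((4/25)π·7²) = -25/(28π) m/min
The level is dropping at 25/(28π) ≈ 0.2842 m/min.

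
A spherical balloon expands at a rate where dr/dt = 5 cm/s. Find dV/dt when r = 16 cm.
5120π cm³/s

V = (4/3)πr³
dV/dt = dV/dr · dr/dt = 4πr² · 5
At r = 16: dV/dt = 5120π cm³/s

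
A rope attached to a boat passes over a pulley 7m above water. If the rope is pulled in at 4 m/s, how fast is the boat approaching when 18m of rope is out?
72√11/55 ≈ 4.342 m/s

rope² = x² + 7²
x = √(18² - 7²) = 5√11
dx/dt = (rope/x) · d(rope)/dt = (18/(5√11)) · (-4) = -72√11/55 m/s
The boat approaches at 72√11/55 ≈ 4.342 m/s.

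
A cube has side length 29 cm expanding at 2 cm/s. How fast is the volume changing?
5046 cm³/s

V = s³
dV/dt = 3s² · ds/dt = 3·29²·2 = 5046 cm³/s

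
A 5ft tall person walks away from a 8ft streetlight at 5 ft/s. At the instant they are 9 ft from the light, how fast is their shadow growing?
25/3 ft/s

By similar triangles: 8/(x+s) = 5/s
Solving: s = 5x/3
ds/dt = 5/3 · dx/dt = 5/3 · 5 = 25/3 ft/s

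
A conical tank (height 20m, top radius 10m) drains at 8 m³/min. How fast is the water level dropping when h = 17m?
32/(289π) ≈ 0.03525 m/min

r/h = 10/20, so r = (1/2)h
V = (1/3)πr²h = (1/3)π((1/2)h)²h = (1/12)πh³
dV/dh = (1/4)πh²
dh/dt = (dV/dt)/(dV/dh) = -8/((1/4)π·17²) = -32/(289π) m/min
The level is dropping at 32/(289π) ≈ 0.03525 m/min.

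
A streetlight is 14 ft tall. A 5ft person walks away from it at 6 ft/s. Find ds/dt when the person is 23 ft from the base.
10/3 ft/s

By similar triangles: 14/(x+s) = 5/s
Solving: s = 5x/9
ds/dt = 5/9 · dx/dt = 5/9 · 6 = 10/3 ft/s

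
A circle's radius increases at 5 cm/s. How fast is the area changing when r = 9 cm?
90π cm²/s

A = πr²
dA/dt = 2πr · dr/dt = 2π(9)(5) = 90π cm²/s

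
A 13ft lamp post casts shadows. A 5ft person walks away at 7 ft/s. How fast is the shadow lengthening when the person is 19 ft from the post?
35/8 ft/s

By similar triangles: 13/(x+s) = 5/s
Solving: s = 5x/8
ds/dt = 5/8 · dx/dt = 5/8 · 7 = 35/8 ft/s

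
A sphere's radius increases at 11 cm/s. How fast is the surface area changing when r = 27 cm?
2376π cm²/s

S = 4πr²
dS/dt = dS/dr · dr/dt = 8πr · 11
At r = 27: dS/dt = 2376π cm²/s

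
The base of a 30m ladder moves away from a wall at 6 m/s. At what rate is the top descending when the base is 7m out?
42√851/851 ≈ 1.44 m/s

x² + y² = 30²
2x·dx/dt + 2y·dy/dt = 0
dy/dt = -x/y · dx/dt = -7/√851 · 6 = -42√851/851 m/s
The top is descending at 42√851/851 ≈ 1.44 m/s.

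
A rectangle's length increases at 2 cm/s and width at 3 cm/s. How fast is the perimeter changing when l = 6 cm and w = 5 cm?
10 cm/s

P = 2(l + w)
dP/dt = 2(dl/dt + dw/dt) = 2(2 + 3) = 10 cm/s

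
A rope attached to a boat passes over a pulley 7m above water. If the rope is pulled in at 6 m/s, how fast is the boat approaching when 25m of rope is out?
25/4 = 6.25 m/s

rope² = x² + 7²
x = √(25² - 7²) = 24
dx/dt = (rope/x) · d(rope)/dt = (25/24) · (-6) = -25/4 m/s
The boat approaches at 25/4 = 6.25 m/s.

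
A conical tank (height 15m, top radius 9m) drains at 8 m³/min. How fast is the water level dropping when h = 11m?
200/(1089π) ≈ 0.05846 m/min

r/h = 9/15, so r = (3/5)h
V = (1/3)πr²h = (1/3)π((3/5)h)²h = (3/25)πh³
dV/dh = (9/25)πh²
dh/dt = (dV/dt)/(dV/dh) = -8/((9/25)π·11²) = -200/(1089π) m/min
The level is dropping at 200/(1089π) ≈ 0.05846 m/min.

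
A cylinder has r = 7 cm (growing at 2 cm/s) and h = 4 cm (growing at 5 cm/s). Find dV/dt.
357π cm³/s

V = πr²h
dV/dt = 2πrh·dr/dt + πr²·dh/dt
= 2π(7)(4)(2) + π(7)²(5)
= 357π cm³/s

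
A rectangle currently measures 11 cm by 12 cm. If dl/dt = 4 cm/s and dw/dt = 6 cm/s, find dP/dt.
20 cm/s

P = 2(l + w)
dP/dt = 2(dl/dt + dw/dt) = 2(4 + 6) = 20 cm/s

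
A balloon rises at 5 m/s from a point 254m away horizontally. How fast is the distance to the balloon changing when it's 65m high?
325√68741/68741 ≈ 1.24 m/s

z² = 254² + y²
z = √(254² + 65²) = √68741
dz/dt = y/z · dy/dt = 65/√68741 · 5 = 325√68741/68741 ≈ 1.24 m/s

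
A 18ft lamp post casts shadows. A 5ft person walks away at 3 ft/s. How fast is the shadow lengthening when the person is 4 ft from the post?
15/13 ft/s

By similar triangles: 18/(x+s) = 5/s
Solving: s = 5x/13
ds/dt = 5/13 · dx/dt = 5/13 · 3 = 15/13 ft/s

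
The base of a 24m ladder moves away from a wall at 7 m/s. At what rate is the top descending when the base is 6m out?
7√15/15 ≈ 1.807 m/s

x² + y² = 24²
2x·dx/dt + 2y·dy/dt = 0
dy/dt = -x/y · dx/dt = -6/(6√15) · 7 = -7√15/15 m/s
The top is descending at 7√15/15 ≈ 1.807 m/s.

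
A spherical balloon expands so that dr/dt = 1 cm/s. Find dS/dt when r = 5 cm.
40π cm²/s

S = 4πr²
dS/dt = dS/dr · dr/dt = 8πr · 1
At r = 5: dS/dt = 40π cm²/s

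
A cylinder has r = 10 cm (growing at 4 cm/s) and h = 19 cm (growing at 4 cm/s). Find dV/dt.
1920π cm³/s

V = πr²h
dV/dt = 2πrh·dr/dt + πr²·dh/dt
= 2π(10)(19)(4) + π(10)²(4)
= 1920π cm³/s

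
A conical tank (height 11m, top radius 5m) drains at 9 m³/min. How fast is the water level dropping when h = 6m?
121/(100π) ≈ 0.3852 m/min

r/h = 5/11, so r = (5/11)h
V = (1/3)πr²h = (1/3)π((5/11)h)²h = (25/363)πh³
dV/dh = (25/121)πh²
dh/dt = (dV/dt)/(dV/dh) = -9/((25/121)π·6²) = -121/(100π) m/min
The level is dropping at 121/(100π) ≈ 0.3852 m/min.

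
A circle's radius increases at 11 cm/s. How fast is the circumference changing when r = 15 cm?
22π cm/s

C = 2πr
dC/dt = 2π · dr/dt = 2π · 11 = 22π cm/s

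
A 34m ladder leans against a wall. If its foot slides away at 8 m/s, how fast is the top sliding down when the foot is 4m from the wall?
16√285/285 ≈ 0.9478 m/s

x² + y² = 34²
2x·dx/dt + 2y·dy/dt = 0
dy/dt = -x/y · dx/dt = -4/(2√285) · 8 = -16√285/285 m/s
The top is descending at 16√285/285 ≈ 0.9478 m/s.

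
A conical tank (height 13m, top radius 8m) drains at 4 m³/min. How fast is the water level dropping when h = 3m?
169/(144π) ≈ 0.3736 m/min

r/h = 8/13, so r = (8/13)h
V = (1/3)πr²h = (1/3)π((8/13)h)²h = (64/507)πh³
dV/dh = (64/169)πh²
dh/dt = (dV/dt)/(dV/dh) = -4/((64/169)π·3²) = -169/(144π) m/min
The level is dropping at 169/(144π) ≈ 0.3736 m/min.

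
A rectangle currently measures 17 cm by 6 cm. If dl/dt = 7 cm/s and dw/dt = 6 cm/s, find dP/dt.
26 cm/s

P = 2(l + w)
dP/dt = 2(dl/dt + dw/dt) = 2(7 + 6) = 26 cm/s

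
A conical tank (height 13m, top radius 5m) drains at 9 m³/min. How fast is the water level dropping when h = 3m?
169/(25π) ≈ 2.152 m/min

r/h = 5/13, so r = (5/13)h
V = (1/3)πr²h = (1/3)π((5/13)h)²h = (25/507)πh³
dV/dh = (25/169)πh²
dh/dt = (dV/dt)/(dV/dh) = -9/((25/169)π·3²) = -169/(25π) m/min
The level is dropping at 169/(25π) ≈ 2.152 m/min.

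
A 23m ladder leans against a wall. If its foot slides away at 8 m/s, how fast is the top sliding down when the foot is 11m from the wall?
22√102/51 ≈ 4.357 m/s

x² + y² = 23²
2x·dx/dt + 2y·dy/dt = 0
dy/dt = -x/y · dx/dt = -11/(2√102) · 8 = -22√102/51 m/s
The top is descending at 22√102/51 ≈ 4.357 m/s.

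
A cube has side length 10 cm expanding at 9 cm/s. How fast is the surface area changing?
1080 cm²/s

A = 6s²
dA/dt = 12s · ds/dt = 12·10·9 = 1080 cm²/s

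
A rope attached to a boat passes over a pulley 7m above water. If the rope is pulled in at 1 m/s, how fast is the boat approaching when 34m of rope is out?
34√123/369 ≈ 1.022 m/s

rope² = x² + 7²
x = √(34² - 7²) = 3√123
dx/dt = (rope/x) · d(rope)/dt = (34/(3√123)) · (-1) = -34√123/369 m/s
The boat approaches at 34√123/369 ≈ 1.022 m/s.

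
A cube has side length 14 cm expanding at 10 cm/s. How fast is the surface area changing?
1680 cm²/s

A = 6s²
dA/dt = 12s · ds/dt = 12·14·10 = 1680 cm²/s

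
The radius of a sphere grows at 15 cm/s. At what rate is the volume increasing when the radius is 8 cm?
3840π cm³/s

V = (4/3)πr³
dV/dt = dV/dr · dr/dt = 4πr² · 15
At r = 8: dV/dt = 3840π cm³/s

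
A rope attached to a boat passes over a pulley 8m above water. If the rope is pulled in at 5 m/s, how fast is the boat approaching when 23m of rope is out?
23√465/93 ≈ 5.333 m/s

rope² = x² + 8²
x = √(23² - 8²) = √465
dx/dt = (rope/x) · d(rope)/dt = (23/√465) · (-5) = -23√465/93 m/s
The boat approaches at 23√465/93 ≈ 5.333 m/s.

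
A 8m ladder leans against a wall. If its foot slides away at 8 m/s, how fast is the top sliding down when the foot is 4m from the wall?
8√3/3 ≈ 4.619 m/s

x² + y² = 8²
2x·dx/dt + 2y·dy/dt = 0
dy/dt = -x/y · dx/dt = -4/(4√3) · 8 = -8√3/3 m/s
The top is descending at 8√3/3 ≈ 4.619 m/s.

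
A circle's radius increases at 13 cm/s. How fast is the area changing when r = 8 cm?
208π cm²/s

A = πr²
dA/dt = 2πr · dr/dt = 2π(8)(13) = 208π cm²/s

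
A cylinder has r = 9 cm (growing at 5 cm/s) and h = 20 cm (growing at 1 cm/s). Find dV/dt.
1881π cm³/s

V = πr²h
dV/dt = 2πrh·dr/dt + πr²·dh/dt
= 2π(9)(20)(5) + π(9)²(1)
= 1881π cm³/s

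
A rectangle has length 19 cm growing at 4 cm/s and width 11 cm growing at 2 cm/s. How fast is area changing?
82 cm²/s

A = lw
dA/dt = w·dl/dt + l·dw/dt = 11·4 + 19·2 = 82 cm²/s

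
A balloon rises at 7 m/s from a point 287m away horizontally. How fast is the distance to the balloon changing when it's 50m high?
350√84869/84869 ≈ 1.201 m/s

z² = 287² + y²
z = √(287² + 50²) = √84869
dz/dt = y/z · dy/dt = 50/√84869 · 7 = 350√84869/84869 ≈ 1.201 m/s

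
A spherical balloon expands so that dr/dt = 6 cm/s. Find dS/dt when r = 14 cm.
672π cm²/s

S = 4πr²
dS/dt = dS/dr · dr/dt = 8πr · 6
At r = 14: dS/dt = 672π cm²/s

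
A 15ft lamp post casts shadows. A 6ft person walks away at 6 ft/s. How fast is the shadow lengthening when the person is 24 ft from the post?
4 ft/s

By similar triangles: 15/(x+s) = 6/s
Solving: s = 6x/9
ds/dt = 6/9 · dx/dt = 2/3 · 6 = 4 ft/s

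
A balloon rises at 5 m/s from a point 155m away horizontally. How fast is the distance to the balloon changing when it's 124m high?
20√41/41 ≈ 3.123 m/s

z² = 155² + y²
z = √(155² + 124²) = 31√41
dz/dt = y/z · dy/dt = 124/(31√41) · 5 = 20√41/41 ≈ 3.123 m/s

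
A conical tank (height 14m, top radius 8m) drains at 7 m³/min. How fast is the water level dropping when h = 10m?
343/(1600π) ≈ 0.06824 m/min

r/h = 8/14, so r = (4/7)h
V = (1/3)πr²h = (1/3)π((4/7)h)²h = (16/147)πh³
dV/dh = (16/49)πh²
dh/dt = (dV/dt)/(dV/dh) = -7/((16/49)π·10²) = -343/(1600π) m/min
The level is dropping at 343/(1600π) ≈ 0.06824 m/min.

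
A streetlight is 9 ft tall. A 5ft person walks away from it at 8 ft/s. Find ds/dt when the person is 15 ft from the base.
10 ft/s

By similar triangles: 9/(x+s) = 5/s
Solving: s = 5x/4
ds/dt = 5/4 · dx/dt = 5/4 · 8 = 10 ft/s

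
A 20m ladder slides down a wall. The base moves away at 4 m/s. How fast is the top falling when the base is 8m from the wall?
8√21/21 ≈ 1.746 m/s

x² + y² = 20²
2x·dx/dt + 2y·dy/dt = 0
dy/dt = -x/y · dx/dt = -8/(4√21) · 4 = -8√21/21 m/s
The top is descending at 8√21/21 ≈ 1.746 m/s.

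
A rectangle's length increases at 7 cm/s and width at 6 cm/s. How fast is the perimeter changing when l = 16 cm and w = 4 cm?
26 cm/s

P = 2(l + w)
dP/dt = 2(dl/dt + dw/dt) = 2(7 + 6) = 26 cm/s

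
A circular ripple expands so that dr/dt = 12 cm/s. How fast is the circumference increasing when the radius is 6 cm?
24π cm/s

C = 2πr
dC/dt = 2π · dr/dt = 2π · 12 = 24π cm/s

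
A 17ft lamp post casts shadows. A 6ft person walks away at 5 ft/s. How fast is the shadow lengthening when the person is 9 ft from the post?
30/11 ft/s

By similar triangles: 17/(x+s) = 6/s
Solving: s = 6x/11
ds/dt = 6/11 · dx/dt = 6/11 · 5 = 30/11 ft/s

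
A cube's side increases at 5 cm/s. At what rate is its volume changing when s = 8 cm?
960 cm³/s

V = s³
dV/dt = 3s² · ds/dt = 3·8²·5 = 960 cm³/s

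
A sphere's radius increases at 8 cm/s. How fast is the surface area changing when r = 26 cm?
1664π cm²/s

S = 4πr²
dS/dt = dS/dr · dr/dt = 8πr · 8
At r = 26: dS/dt = 1664π cm²/s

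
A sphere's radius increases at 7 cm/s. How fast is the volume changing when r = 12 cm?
4032π cm³/s

V = (4/3)πr³
dV/dt = dV/dr · dr/dt = 4πr² · 7
At r = 12: dV/dt = 4032π cm³/s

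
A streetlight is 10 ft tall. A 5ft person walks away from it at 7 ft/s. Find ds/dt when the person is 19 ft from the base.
7 ft/s

By similar triangles: 10/(x+s) = 5/s
Solving: s = 5x/5
ds/dt = 5/5 · dx/dt = 1 · 7 = 7 ft/s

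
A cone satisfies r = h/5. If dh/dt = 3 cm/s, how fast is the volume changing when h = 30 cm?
108π cm³/s

V = (1/3)π(h/5)²h = πh³/75
dV/dt = πh²/25 · 3
At h = 30: dV/dt = 108π cm³/s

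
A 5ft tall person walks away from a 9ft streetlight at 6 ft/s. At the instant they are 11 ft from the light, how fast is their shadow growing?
15/2 ft/s

By similar triangles: 9/(x+s) = 5/s
Solving: s = 5x/4
ds/dt = 5/4 · dx/dt = 5/4 · 6 = 15/2 ft/s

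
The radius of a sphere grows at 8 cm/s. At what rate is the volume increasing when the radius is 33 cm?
34848π cm³/s

V = (4/3)πr³
dV/dt = dV/dr · dr/dt = 4πr² · 8
At r = 33: dV/dt = 34848π cm³/s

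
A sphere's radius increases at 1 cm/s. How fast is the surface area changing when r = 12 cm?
96π cm²/s

S = 4πr²
dS/dt = dS/dr · dr/dt = 8πr · 1
At r = 12: dS/dt = 96π cm²/s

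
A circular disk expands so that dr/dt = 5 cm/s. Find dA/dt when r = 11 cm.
110π cm²/s

A = πr²
dA/dt = 2πr · dr/dt = 2π(11)(5) = 110π cm²/s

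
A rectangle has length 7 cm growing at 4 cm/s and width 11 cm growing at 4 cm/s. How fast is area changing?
72 cm²/s

A = lw
dA/dt = w·dl/dt + l·dw/dt = 11·4 + 7·4 = 72 cm²/s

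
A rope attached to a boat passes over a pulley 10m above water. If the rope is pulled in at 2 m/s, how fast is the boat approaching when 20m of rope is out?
4√3/3 ≈ 2.309 m/s

rope² = x² + 10²
x = √(20² - 10²) = 10√3
dx/dt = (rope/x) · d(rope)/dt = (20/(10√3)) · (-2) = -4√3/3 m/s
The boat approaches at 4√3/3 ≈ 2.309 m/s.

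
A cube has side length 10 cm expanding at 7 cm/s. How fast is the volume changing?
2100 cm³/s

V = s³
dV/dt = 3s² · ds/dt = 3·10²·7 = 2100 cm³/s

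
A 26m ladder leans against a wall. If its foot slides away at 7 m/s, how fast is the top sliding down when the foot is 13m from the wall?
7√3/3 ≈ 4.041 m/s

x² + y² = 26²
2x·dx/dt + 2y·dy/dt = 0
dy/dt = -x/y · dx/dt = -13/(13√3) · 7 = -7√3/3 m/s
The top is descending at 7√3/3 ≈ 4.041 m/s.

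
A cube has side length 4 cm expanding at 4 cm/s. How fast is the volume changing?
192 cm³/s

V = s³
dV/dt = 3s² · ds/dt = 3·4²·4 = 192 cm³/s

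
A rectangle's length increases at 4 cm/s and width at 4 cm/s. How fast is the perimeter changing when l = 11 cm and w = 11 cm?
16 cm/s

P = 2(l + w)
dP/dt = 2(dl/dt + dw/dt) = 2(4 + 4) = 16 cm/s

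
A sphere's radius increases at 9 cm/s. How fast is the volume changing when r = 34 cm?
41616π cm³/s

V = (4/3)πr³
dV/dt = dV/dr · dr/dt = 4πr² · 9
At r = 34: dV/dt = 41616π cm³/s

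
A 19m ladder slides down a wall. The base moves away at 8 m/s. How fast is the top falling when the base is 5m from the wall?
10√21/21 ≈ 2.182 m/s

x² + y² = 19²
2x·dx/dt + 2y·dy/dt = 0
dy/dt = -x/y · dx/dt = -5/(4√21) · 8 = -10√21/21 m/s
The top is descending at 10√21/21 ≈ 2.182 m/s.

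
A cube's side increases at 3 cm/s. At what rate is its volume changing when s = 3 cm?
81 cm³/s

V = s³
dV/dt = 3s² · ds/dt = 3·3²·3 = 81 cm³/s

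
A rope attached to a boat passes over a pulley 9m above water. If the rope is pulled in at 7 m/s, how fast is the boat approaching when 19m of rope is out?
19√70/20 ≈ 7.948 m/s

rope² = x² + 9²
x = √(19² - 9²) = 2√70
dx/dt = (rope/x) · d(rope)/dt = (19/(2√70)) · (-7) = -19√70/20 m/s
The boat approaches at 19√70/20 ≈ 7.948 m/s.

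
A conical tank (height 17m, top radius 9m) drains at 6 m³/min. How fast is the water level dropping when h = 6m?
289/(486π) ≈ 0.1893 m/min

r/h = 9/17, so r = (9/17)h
V = (1/3)πr²h = (1/3)π((9/17)h)²h = (27/289)πh³
dV/dh = (81/289)πh²
dh/dt = (dV/dt)/(dV/dh) = -6/((81/289)π·6²) = -289/(486π) m/min
The level is dropping at 289/(486π) ≈ 0.1893 m/min.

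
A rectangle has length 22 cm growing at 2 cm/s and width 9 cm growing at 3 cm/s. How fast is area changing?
84 cm²/s

A = lw
dA/dt = w·dl/dt + l·dw/dt = 9·2 + 22·3 = 84 cm²/s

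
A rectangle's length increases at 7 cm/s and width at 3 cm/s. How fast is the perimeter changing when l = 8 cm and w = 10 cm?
20 cm/s

P = 2(l + w)
dP/dt = 2(dl/dt + dw/dt) = 2(7 + 3) = 20 cm/s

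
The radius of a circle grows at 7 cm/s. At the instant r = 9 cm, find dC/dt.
14π cm/s

C = 2πr
dC/dt = 2π · dr/dt = 2π · 7 = 14π cm/s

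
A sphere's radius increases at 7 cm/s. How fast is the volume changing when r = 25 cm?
17500π cm³/s

V = (4/3)πr³
dV/dt = dV/dr · dr/dt = 4πr² · 7
At r = 25: dV/dt = 17500π cm³/s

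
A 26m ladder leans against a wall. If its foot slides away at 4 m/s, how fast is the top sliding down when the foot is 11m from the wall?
44√555/555 ≈ 1.868 m/s

x² + y² = 26²
2x·dx/dt + 2y·dy/dt = 0
dy/dt = -x/y · dx/dt = -11/√555 · 4 = -44√555/555 m/s
The top is descending at 44√555/555 ≈ 1.868 m/s.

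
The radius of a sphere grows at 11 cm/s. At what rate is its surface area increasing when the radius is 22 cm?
1936π cm²/s

S = 4πr²
dS/dt = dS/dr · dr/dt = 8πr · 11
At r = 22: dS/dt = 1936π cm²/s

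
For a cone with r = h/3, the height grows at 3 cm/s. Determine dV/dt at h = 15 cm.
75π cm³/s

V = (1/3)π(h/3)²h = πh³/27
dV/dt = πh²/9 · 3
At h = 15: dV/dt = 75π cm³/s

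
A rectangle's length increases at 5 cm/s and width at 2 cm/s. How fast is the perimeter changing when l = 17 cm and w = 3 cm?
14 cm/s

P = 2(l + w)
dP/dt = 2(dl/dt + dw/dt) = 2(5 + 2) = 14 cm/s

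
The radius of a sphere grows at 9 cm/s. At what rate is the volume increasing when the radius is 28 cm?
28224π cm³/s

V = (4/3)πr³
dV/dt = dV/dr · dr/dt = 4πr² · 9
At r = 28: dV/dt = 28224π cm³/s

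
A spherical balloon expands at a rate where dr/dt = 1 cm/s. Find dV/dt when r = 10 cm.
400π cm³/s

V = (4/3)πr³
dV/dt = dV/dr · dr/dt = 4πr² · 1
At r = 10: dV/dt = 400π cm³/s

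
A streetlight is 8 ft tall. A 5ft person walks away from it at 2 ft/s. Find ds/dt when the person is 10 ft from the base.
10/3 ft/s

By similar triangles: 8/(x+s) = 5/s
Solving: s = 5x/3
ds/dt = 5/3 · dx/dt = 5/3 · 2 = 10/3 ft/s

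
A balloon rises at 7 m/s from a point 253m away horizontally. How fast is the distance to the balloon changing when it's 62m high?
434√67853/67853 ≈ 1.666 m/s

z² = 253² + y²
z = √(253² + 62²) = √67853
dz/dt = y/z · dy/dt = 62/√67853 · 7 = 434√67853/67853 ≈ 1.666 m/s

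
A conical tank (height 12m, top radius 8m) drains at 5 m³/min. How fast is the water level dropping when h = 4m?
45/(64π) ≈ 0.2238 m/min

r/h = 8/12, so r = (2/3)h
V = (1/3)πr²h = (1/3)π((2/3)h)²h = (4/27)πh³
dV/dh = (4/9)πh²
dh/dt = (dV/dt)/(dV/dh) = -5/((4/9)π·4²) = -45/(64π) m/min
The level is dropping at 45/(64π) ≈ 0.2238 m/min.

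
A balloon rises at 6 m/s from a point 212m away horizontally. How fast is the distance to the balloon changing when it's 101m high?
606√55145/55145 ≈ 2.581 m/s

z² = 212² + y²
z = √(212² + 101²) = √55145
dz/dt = y/z · dy/dt = 101/√55145 · 6 = 606√55145/55145 ≈ 2.581 m/s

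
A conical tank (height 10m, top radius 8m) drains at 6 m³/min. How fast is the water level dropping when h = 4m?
75/(128π) ≈ 0.1865 m/min

r/h = 8/10, so r = (4/5)h
V = (1/3)πr²h = (1/3)π((4/5)h)²h = (16/75)πh³
dV/dh = (16/25)πh²
dh/dt = (dV/dt)/(dV/dh) = -6/((16/25)π·4²) = -75/(128π) m/min
The level is dropping at 75/(128π) ≈ 0.1865 m/min.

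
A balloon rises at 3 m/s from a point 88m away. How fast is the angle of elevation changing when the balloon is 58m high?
0.023767 rad/s

tan(θ) = y/88
sec²(θ) · dθ/dt = (1/88) · dy/dt
dθ/dt = cos²(θ)/88 · 3 = 88/(88² + 58²) · 3
dθ/dt = 0.023767 rad/s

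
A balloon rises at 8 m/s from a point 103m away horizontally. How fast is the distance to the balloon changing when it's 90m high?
720√18709/18709 ≈ 5.264 m/s

z² = 103² + y²
z = √(103² + 90²) = √18709
dz/dt = y/z · dy/dt = 90/√18709 · 8 = 720√18709/18709 ≈ 5.264 m/s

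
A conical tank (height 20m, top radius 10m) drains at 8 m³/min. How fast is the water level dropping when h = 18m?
8/(81π) ≈ 0.03144 m/min

r/h = 10/20, so r = (1/2)h
V = (1/3)πr²h = (1/3)π((1/2)h)²h = (1/12)πh³
dV/dh = (1/4)πh²
dh/dt = (dV/dt)/(dV/dh) = -8/((1/4)π·18²) = -8/(81π) m/min
The level is dropping at 8/(81π) ≈ 0.03144 m/min.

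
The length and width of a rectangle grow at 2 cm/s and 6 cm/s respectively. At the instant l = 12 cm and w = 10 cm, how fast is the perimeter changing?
16 cm/s

P = 2(l + w)
dP/dt = 2(dl/dt + dw/dt) = 2(2 + 6) = 16 cm/s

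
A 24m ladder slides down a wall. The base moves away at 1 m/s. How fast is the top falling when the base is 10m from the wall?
5√119/119 ≈ 0.4583 m/s

x² + y² = 24²
2x·dx/dt + 2y·dy/dt = 0
dy/dt = -x/y · dx/dt = -10/(2√119) · 1 = -5√119/119 m/s
The top is descending at 5√119/119 ≈ 0.4583 m/s.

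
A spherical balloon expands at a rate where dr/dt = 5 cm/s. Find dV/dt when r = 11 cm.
2420π cm³/s

V = (4/3)πr³
dV/dt = dV/dr · dr/dt = 4πr² · 5
At r = 11: dV/dt = 2420π cm³/s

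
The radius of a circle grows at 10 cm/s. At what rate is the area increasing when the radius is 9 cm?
180π cm²/s

A = πr²
dA/dt = 2πr · dr/dt = 2π(9)(10) = 180π cm²/s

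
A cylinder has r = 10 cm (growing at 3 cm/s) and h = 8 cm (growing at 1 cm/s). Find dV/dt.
580π cm³/s

V = πr²h
dV/dt = 2πrh·dr/dt + πr²·dh/dt
= 2π(10)(8)(3) + π(10)²(1)
= 580π cm³/s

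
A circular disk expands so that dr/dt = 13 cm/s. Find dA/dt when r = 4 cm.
104π cm²/s

A = πr²
dA/dt = 2πr · dr/dt = 2π(4)(13) = 104π cm²/s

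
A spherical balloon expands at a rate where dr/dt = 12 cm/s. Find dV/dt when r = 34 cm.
55488π cm³/s

V = (4/3)πr³
dV/dt = dV/dr · dr/dt = 4πr² · 12
At r = 34: dV/dt = 55488π cm³/s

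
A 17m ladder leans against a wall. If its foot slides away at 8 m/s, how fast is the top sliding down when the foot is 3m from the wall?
6√70/35 ≈ 1.434 m/s

x² + y² = 17²
2x·dx/dt + 2y·dy/dt = 0
dy/dt = -x/y · dx/dt = -3/(2√70) · 8 = -6√70/35 m/s
The top is descending at 6√70/35 ≈ 1.434 m/s.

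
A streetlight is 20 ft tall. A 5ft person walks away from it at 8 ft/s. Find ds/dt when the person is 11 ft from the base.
8/3 ft/s

By similar triangles: 20/(x+s) = 5/s
Solving: s = 5x/15
ds/dt = 5/15 · dx/dt = 1/3 · 8 = 8/3 ft/s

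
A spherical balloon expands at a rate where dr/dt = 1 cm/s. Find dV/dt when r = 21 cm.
1764π cm³/s

V = (4/3)πr³
dV/dt = dV/dr · dr/dt = 4πr² · 1
At r = 21: dV/dt = 1764π cm³/s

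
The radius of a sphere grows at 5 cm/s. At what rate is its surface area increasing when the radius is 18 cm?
720π cm²/s

S = 4πr²
dS/dt = dS/dr · dr/dt = 8πr · 5
At r = 18: dS/dt = 720π cm²/s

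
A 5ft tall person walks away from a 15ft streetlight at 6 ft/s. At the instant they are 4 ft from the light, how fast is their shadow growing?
3 ft/s

By similar triangles: 15/(x+s) = 5/s
Solving: s = 5x/10
ds/dt = 5/10 · dx/dt = 1/2 · 6 = 3 ft/s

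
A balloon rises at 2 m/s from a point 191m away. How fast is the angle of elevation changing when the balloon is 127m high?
0.007261 rad/s

tan(θ) = y/191
sec²(θ) · dθ/dt = (1/191) · dy/dt
dθ/dt = cos²(θ)/191 · 2 = 191/(191² + 127²) · 2
dθ/dt = 0.007261 rad/s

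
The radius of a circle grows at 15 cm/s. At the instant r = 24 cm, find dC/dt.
30π cm/s

C = 2πr
dC/dt = 2π · dr/dt = 2π · 15 = 30π cm/s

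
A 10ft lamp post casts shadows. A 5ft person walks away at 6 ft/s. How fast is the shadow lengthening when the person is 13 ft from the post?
6 ft/s

By similar triangles: 10/(x+s) = 5/s
Solving: s = 5x/5
ds/dt = 5/5 · dx/dt = 1 · 6 = 6 ft/s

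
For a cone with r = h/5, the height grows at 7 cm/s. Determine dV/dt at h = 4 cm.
112π/25 cm³/s

V = (1/3)π(h/5)²h = πh³/75
dV/dt = πh²/25 · 7
At h = 4: dV/dt = 112π/25 cm³/s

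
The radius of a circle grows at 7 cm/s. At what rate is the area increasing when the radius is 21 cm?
294π cm²/s

A = πr²
dA/dt = 2πr · dr/dt = 2π(21)(7) = 294π cm²/s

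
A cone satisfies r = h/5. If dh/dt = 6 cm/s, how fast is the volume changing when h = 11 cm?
726π/25 cm³/s

V = (1/3)π(h/5)²h = πh³/75
dV/dt = πh²/25 · 6
At h = 11: dV/dt = 726π/25 cm³/s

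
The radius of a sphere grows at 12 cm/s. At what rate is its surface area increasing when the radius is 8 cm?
768π cm²/s

S = 4πr²
dS/dt = dS/dr · dr/dt = 8πr · 12
At r = 8: dS/dt = 768π cm²/s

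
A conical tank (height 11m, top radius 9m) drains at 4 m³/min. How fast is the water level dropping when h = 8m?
121/(1296π) ≈ 0.02972 m/min

r/h = 9/11, so r = (9/11)h
V = (1/3)πr²h = (1/3)π((9/11)h)²h = (27/121)πh³
dV/dh = (81/121)πh²
dh/dt = (dV/dt)/(dV/dh) = -4/((81/121)π·8²) = -121/(1296π) m/min
The level is dropping at 121/(1296π) ≈ 0.02972 m/min.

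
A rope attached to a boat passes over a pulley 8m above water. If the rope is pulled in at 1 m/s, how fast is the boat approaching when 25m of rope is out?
25√561/561 ≈ 1.056 m/s

rope² = x² + 8²
x = √(25² - 8²) = √561
dx/dt = (rope/x) · d(rope)/dt = (25/√561) · (-1) = -25√561/561 m/s
The boat approaches at 25√561/561 ≈ 1.056 m/s.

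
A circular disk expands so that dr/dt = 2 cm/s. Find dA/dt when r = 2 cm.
8π cm²/s

A = πr²
dA/dt = 2πr · dr/dt = 2π(2)(2) = 8π cm²/s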